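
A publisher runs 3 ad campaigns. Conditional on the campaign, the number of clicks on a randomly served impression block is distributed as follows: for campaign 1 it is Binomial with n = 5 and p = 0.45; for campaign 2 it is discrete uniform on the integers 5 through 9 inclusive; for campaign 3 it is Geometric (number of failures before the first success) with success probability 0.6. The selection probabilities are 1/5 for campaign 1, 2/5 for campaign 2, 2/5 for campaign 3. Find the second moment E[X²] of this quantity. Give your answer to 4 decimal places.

For each component E[X²] = Var + (mean)², giving 1: 6.3; 2: 51; 3: 1.55556.
Overall E[X²] = 0.2·6.3 + 0.4·51 + 0.4·1.55556 = 22.2822.

22.2822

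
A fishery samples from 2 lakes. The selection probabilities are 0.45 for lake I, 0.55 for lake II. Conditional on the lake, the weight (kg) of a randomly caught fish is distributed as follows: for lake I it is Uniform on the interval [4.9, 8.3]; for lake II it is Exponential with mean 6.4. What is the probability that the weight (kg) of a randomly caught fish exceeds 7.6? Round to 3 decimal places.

Conditional on each lake, P(X > 7.6): I: 0.205882; II: 0.304983.
By total probability, P(X > 7.6) = 0.45·0.205882 + 0.55·0.304983 = 0.260388.

0.260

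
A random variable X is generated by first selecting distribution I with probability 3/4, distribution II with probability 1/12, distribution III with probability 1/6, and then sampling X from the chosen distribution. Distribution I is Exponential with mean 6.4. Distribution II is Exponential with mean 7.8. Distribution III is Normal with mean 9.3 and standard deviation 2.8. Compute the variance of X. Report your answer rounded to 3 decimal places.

Per component, I: μ=6.4, E[X²]=81.92; II: μ=7.8, E[X²]=121.68; III: μ=9.3, E[X²]=94.33.
E[X] = 0.75·6.4 + 0.0833333·7.8 + 0.166667·9.3 = 7.
E[X²] = 0.75·81.92 + 0.0833333·121.68 + 0.166667·94.33 = 87.3017.
Var(X) = E[X²] − (E[X])² = 87.3017 − 49 = 38.3017.

38.302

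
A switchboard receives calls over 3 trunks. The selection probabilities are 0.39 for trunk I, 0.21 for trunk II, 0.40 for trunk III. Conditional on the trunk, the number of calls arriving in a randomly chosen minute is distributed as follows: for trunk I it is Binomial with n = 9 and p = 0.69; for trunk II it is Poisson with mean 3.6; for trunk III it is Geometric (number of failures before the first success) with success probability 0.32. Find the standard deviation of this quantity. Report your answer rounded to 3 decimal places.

2.740

Per component, I: μ=6.21, E[X²]=40.4892; II: μ=3.6, E[X²]=16.56; III: μ=2.125, E[X²]=11.1562.
E[X] = 0.39·6.21 + 0.21·3.6 + 0.4·2.125 = 4.0279.
E[X²] = 0.39·40.4892 + 0.21·16.56 + 0.4·11.1562 = 23.7309.
Var(X) = E[X²] − (E[X])² = 23.7309 − 16.224 = 7.50691.
SD(X) = √7.50691 = 2.73987.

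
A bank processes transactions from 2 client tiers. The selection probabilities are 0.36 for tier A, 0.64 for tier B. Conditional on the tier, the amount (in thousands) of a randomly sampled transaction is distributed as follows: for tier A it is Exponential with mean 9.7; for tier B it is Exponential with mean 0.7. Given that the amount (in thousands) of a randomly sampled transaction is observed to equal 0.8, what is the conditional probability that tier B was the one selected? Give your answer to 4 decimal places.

0.8951

Likelihoods f(0.8 | ·): A: 0.0949315; B: 0.455581.
Posterior ∝ prior × likelihood. Numerator for B: 0.64·0.455581 = 0.291572.
Normalizing constant: 0.36·0.0949315 + 0.64·0.455581 = 0.325747.
P(B | observation) = 0.291572 / 0.325747 = 0.895086.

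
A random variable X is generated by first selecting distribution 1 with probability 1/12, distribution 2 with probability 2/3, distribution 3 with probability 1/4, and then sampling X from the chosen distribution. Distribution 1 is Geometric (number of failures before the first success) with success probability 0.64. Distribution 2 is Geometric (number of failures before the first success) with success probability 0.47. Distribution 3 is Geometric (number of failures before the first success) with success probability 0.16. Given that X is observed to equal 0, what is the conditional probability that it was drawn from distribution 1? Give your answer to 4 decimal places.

Likelihoods P(X=0 | ·): 1: 0.64; 2: 0.47; 3: 0.16.
Posterior ∝ prior × likelihood. Numerator for 1: 0.0833333·0.64 = 0.0533333.
Normalizing constant: 0.0833333·0.64 + 0.666667·0.47 + 0.25·0.16 = 0.406667.
P(1 | observation) = 0.0533333 / 0.406667 = 0.131148.

0.1311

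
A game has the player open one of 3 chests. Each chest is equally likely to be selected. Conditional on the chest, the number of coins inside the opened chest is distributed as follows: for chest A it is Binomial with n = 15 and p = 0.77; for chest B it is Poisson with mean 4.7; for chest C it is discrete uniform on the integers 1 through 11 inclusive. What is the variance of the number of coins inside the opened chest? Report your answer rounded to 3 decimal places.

Per component, A: μ=11.55, E[X²]=136.059; B: μ=4.7, E[X²]=26.79; C: μ=6, E[X²]=46.
E[X] = 0.333333·11.55 + 0.333333·4.7 + 0.333333·6 = 7.41667.
E[X²] = 0.333333·136.059 + 0.333333·26.79 + 0.333333·46 = 69.6163.
Var(X) = E[X²] − (E[X])² = 69.6163 − 55.0069 = 14.6094.

14.609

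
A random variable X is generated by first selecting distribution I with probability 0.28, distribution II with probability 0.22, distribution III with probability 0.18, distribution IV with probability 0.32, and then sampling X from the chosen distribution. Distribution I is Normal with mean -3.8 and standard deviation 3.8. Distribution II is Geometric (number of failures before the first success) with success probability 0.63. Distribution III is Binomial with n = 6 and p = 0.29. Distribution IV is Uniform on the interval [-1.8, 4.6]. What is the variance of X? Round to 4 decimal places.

Per component, I: μ=-3.8, E[X²]=28.88; II: μ=0.587302, E[X²]=1.27715; III: μ=1.74, E[X²]=4.263; IV: μ=1.4, E[X²]=5.37333.
E[X] = 0.28·-3.8 + 0.22·0.587302 + 0.18·1.74 + 0.32·1.4 = -0.173594.
E[X²] = 0.28·28.88 + 0.22·1.27715 + 0.18·4.263 + 0.32·5.37333 = 10.8542.
Var(X) = E[X²] − (E[X])² = 10.8542 − 0.0301348 = 10.824.

10.8240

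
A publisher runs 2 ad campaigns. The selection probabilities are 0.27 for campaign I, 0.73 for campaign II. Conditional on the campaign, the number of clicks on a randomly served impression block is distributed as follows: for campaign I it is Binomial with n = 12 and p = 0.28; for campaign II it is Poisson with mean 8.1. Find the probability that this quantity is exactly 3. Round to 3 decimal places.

Conditional on each campaign, P(X = 3): I: 0.251125; II: 0.0268855.
By total probability, P(X = 3) = 0.27·0.251125 + 0.73·0.0268855 = 0.0874301.

0.087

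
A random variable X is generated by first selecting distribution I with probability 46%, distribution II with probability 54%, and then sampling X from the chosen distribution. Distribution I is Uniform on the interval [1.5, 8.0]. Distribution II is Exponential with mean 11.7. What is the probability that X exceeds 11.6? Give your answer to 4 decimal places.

Conditional on each component, P(X > 11.6): I: 0; II: 0.371037.
By total probability, P(X > 11.6) = 0.46·0 + 0.54·0.371037 = 0.20036.

0.2004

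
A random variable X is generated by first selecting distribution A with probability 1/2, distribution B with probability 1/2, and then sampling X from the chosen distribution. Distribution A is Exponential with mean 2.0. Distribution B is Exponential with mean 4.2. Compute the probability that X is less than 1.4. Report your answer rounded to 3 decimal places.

0.393

Conditional on each component, P(X < 1.4): A: 0.503415; B: 0.283469.
By total probability, P(X < 1.4) = 0.5·0.503415 + 0.5·0.283469 = 0.393442.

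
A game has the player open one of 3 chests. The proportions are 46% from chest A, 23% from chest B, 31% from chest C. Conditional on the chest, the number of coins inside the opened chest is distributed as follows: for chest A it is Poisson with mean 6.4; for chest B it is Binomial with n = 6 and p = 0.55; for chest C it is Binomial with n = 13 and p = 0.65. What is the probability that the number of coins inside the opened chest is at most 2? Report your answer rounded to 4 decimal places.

Conditional on each chest, P(X ≤ 2): A: 0.0463242; B: 0.255264; C: 0.000347915.
By total probability, P(X ≤ 2) = 0.46·0.0463242 + 0.23·0.255264 + 0.31·0.000347915 = 0.0801277.

0.0801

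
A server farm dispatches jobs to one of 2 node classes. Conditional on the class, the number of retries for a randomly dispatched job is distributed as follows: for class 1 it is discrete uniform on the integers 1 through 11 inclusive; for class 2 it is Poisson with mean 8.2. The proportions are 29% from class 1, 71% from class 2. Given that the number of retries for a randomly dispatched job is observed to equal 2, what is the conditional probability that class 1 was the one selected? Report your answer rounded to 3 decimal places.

Likelihoods P(X=2 | ·): 1: 0.0909091; 2: 0.00923385.
Posterior ∝ prior × likelihood. Numerator for 1: 0.29·0.0909091 = 0.0263636.
Normalizing constant: 0.29·0.0909091 + 0.71·0.00923385 = 0.0329197.
P(1 | observation) = 0.0263636 / 0.0329197 = 0.800847.

0.801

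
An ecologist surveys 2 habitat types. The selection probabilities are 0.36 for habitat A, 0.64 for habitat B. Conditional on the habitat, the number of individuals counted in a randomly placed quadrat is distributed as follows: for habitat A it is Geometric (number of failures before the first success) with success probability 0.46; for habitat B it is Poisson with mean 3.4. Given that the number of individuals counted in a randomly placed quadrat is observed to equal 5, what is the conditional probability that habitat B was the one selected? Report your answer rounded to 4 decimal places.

Likelihoods P(X=5 | ·): A: 0.0211216; B: 0.126361.
Posterior ∝ prior × likelihood. Numerator for B: 0.64·0.126361 = 0.0808709.
Normalizing constant: 0.36·0.0211216 + 0.64·0.126361 = 0.0884746.
P(B | observation) = 0.0808709 / 0.0884746 = 0.914057.

0.9141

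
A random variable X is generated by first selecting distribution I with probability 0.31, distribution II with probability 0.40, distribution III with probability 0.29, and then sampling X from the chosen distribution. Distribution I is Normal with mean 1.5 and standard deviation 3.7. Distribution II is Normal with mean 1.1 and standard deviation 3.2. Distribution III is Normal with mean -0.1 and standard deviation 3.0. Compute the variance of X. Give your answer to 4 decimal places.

11.3669

Per component, I: μ=1.5, E[X²]=15.94; II: μ=1.1, E[X²]=11.45; III: μ=-0.1, E[X²]=9.01.
E[X] = 0.31·1.5 + 0.4·1.1 + 0.29·-0.1 = 0.876.
E[X²] = 0.31·15.94 + 0.4·11.45 + 0.29·9.01 = 12.1343.
Var(X) = E[X²] − (E[X])² = 12.1343 − 0.767376 = 11.3669.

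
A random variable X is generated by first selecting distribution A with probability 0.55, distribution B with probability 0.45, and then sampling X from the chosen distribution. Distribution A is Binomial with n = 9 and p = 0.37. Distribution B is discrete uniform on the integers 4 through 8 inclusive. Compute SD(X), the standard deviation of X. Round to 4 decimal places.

1.9540

Per component, A: μ=3.33, E[X²]=13.1868; B: μ=6, E[X²]=38.
E[X] = 0.55·3.33 + 0.45·6 = 4.5315.
E[X²] = 0.55·13.1868 + 0.45·38 = 24.3527.
Var(X) = E[X²] − (E[X])² = 24.3527 − 20.5345 = 3.81825.
SD(X) = √3.81825 = 1.95403.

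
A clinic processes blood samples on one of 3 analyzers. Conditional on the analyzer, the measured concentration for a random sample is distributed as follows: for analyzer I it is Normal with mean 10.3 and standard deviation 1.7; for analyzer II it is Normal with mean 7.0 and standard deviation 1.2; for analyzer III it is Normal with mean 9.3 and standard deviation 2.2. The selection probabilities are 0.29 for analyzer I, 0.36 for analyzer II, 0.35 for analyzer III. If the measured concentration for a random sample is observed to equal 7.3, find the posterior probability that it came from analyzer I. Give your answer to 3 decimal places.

Likelihoods f(7.3 | ·): I: 0.0494566; II: 0.322223; III: 0.119957.
Posterior ∝ prior × likelihood. Numerator for I: 0.29·0.0494566 = 0.0143424.
Normalizing constant: 0.29·0.0494566 + 0.36·0.322223 + 0.35·0.119957 = 0.172328.
P(I | observation) = 0.0143424 / 0.172328 = 0.0832274.

0.083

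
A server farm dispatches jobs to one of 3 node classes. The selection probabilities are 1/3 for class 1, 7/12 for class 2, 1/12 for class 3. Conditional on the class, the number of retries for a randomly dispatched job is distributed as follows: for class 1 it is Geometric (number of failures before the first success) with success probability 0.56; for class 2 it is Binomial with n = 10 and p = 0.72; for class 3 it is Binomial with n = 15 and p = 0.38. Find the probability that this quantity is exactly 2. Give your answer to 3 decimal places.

Conditional on each class, P(X = 2): 1: 0.108416; 2: 0.000881337; 3: 0.0303283.
By total probability, P(X = 2) = 0.333333·0.108416 + 0.583333·0.000881337 + 0.0833333·0.0303283 = 0.0391801.

0.039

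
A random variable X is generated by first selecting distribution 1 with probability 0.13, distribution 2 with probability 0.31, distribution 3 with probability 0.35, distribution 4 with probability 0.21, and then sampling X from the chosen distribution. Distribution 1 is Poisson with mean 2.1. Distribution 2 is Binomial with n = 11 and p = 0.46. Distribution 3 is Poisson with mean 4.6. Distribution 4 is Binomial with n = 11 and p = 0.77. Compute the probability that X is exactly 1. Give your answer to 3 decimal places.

Conditional on each component, P(X = 1): 1: 0.257158; 2: 0.0106681; 3: 0.0462384; 4: 3.50883e-06.
By total probability, P(X = 1) = 0.13·0.257158 + 0.31·0.0106681 + 0.35·0.0462384 + 0.21·3.50883e-06 = 0.0529219.

0.053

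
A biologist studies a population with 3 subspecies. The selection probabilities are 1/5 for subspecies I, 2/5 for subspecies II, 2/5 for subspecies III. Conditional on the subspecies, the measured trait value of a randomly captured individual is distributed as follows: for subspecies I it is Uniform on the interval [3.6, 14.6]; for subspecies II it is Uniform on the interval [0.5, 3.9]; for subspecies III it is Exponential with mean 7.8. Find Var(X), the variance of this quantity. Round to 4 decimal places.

35.6996

Per component, I: μ=9.1, E[X²]=92.8933; II: μ=2.2, E[X²]=5.80333; III: μ=7.8, E[X²]=121.68.
E[X] = 0.2·9.1 + 0.4·2.2 + 0.4·7.8 = 5.82.
E[X²] = 0.2·92.8933 + 0.4·5.80333 + 0.4·121.68 = 69.572.
Var(X) = E[X²] − (E[X])² = 69.572 − 33.8724 = 35.6996.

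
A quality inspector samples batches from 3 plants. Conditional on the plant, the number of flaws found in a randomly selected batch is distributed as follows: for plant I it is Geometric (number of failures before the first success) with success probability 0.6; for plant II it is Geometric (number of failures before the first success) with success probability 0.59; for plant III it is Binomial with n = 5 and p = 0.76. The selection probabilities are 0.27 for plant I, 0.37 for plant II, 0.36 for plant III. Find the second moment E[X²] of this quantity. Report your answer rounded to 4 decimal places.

For each component E[X²] = Var + (mean)², giving I: 1.55556; II: 1.66073; III: 15.352.
Overall E[X²] = 0.27·1.55556 + 0.37·1.66073 + 0.36·15.352 = 6.56119.

6.5612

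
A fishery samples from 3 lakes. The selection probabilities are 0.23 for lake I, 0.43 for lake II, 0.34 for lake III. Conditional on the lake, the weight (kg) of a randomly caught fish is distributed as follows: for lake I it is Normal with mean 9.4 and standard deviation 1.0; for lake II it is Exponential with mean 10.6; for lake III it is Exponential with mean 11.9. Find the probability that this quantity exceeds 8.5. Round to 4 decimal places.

Conditional on each lake, P(X > 8.5): I: 0.81594; II: 0.448482; III: 0.489542.
By total probability, P(X > 8.5) = 0.23·0.81594 + 0.43·0.448482 + 0.34·0.489542 = 0.546958.

0.5470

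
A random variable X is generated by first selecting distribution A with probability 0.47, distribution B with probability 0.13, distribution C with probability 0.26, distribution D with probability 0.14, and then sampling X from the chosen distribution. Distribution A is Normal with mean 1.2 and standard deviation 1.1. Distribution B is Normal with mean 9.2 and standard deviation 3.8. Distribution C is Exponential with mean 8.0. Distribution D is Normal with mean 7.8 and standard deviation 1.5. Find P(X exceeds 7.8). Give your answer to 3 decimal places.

0.252

Conditional on each component, P(X > 7.8): A: 9.86588e-10; B: 0.64372; C: 0.377192; D: 0.5.
By total probability, P(X > 7.8) = 0.47·9.86588e-10 + 0.13·0.64372 + 0.26·0.377192 + 0.14·0.5 = 0.251754.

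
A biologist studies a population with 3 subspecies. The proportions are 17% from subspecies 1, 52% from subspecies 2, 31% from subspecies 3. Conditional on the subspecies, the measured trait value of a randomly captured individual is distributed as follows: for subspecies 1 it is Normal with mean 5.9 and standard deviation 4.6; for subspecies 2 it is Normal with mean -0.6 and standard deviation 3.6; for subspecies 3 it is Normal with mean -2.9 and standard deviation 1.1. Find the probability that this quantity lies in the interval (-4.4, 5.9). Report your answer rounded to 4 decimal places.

0.7919

Conditional on each subspecies, P(-4.4 < X < 5.9): 1: 0.487426; 2: 0.81892; 3: 0.913659.
By total probability, P(-4.4 < X < 5.9) = 0.17·0.487426 + 0.52·0.81892 + 0.31·0.913659 = 0.791935.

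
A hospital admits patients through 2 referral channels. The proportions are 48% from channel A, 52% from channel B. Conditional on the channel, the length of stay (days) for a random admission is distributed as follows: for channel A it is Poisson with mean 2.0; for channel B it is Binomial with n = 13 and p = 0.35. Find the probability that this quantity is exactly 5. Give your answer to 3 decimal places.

Conditional on each channel, P(X = 5): A: 0.0360894; B: 0.21539.
By total probability, P(X = 5) = 0.48·0.0360894 + 0.52·0.21539 = 0.129326.

0.129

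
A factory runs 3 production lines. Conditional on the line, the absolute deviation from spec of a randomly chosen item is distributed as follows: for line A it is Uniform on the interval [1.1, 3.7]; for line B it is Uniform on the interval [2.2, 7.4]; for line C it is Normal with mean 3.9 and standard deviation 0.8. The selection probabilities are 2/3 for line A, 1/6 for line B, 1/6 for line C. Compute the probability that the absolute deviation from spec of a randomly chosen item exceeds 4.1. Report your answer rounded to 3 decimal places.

Conditional on each line, P(X > 4.1): A: 0; B: 0.634615; C: 0.401294.
By total probability, P(X > 4.1) = 0.666667·0 + 0.166667·0.634615 + 0.166667·0.401294 = 0.172652.

0.173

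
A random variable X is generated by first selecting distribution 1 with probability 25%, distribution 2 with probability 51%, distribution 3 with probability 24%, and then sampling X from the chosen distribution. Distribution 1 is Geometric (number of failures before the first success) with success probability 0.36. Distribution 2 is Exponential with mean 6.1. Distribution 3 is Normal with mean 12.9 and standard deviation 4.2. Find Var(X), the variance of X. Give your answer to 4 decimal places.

39.9092

Per component, 1: μ=1.77778, E[X²]=8.09877; 2: μ=6.1, E[X²]=74.42; 3: μ=12.9, E[X²]=184.05.
E[X] = 0.25·1.77778 + 0.51·6.1 + 0.24·12.9 = 6.65144.
E[X²] = 0.25·8.09877 + 0.51·74.42 + 0.24·184.05 = 84.1509.
Var(X) = E[X²] − (E[X])² = 84.1509 − 44.2417 = 39.9092.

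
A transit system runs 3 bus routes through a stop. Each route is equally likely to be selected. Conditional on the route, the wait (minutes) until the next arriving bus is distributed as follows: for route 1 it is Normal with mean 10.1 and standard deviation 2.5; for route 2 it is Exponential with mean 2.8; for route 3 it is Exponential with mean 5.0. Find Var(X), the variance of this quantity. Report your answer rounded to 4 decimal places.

Per component, 1: μ=10.1, E[X²]=108.26; 2: μ=2.8, E[X²]=15.68; 3: μ=5, E[X²]=50.
E[X] = 0.333333·10.1 + 0.333333·2.8 + 0.333333·5 = 5.96667.
E[X²] = 0.333333·108.26 + 0.333333·15.68 + 0.333333·50 = 57.98.
Var(X) = E[X²] − (E[X])² = 57.98 − 35.6011 = 22.3789.

22.3789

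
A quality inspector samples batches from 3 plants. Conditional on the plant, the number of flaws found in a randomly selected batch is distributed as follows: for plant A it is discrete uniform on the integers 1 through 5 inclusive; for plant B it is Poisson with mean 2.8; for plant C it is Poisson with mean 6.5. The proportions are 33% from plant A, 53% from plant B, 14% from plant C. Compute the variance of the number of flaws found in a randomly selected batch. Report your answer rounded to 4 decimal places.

4.6427

Per component, A: μ=3, E[X²]=11; B: μ=2.8, E[X²]=10.64; C: μ=6.5, E[X²]=48.75.
E[X] = 0.33·3 + 0.53·2.8 + 0.14·6.5 = 3.384.
E[X²] = 0.33·11 + 0.53·10.64 + 0.14·48.75 = 16.0942.
Var(X) = E[X²] − (E[X])² = 16.0942 − 11.4515 = 4.64274.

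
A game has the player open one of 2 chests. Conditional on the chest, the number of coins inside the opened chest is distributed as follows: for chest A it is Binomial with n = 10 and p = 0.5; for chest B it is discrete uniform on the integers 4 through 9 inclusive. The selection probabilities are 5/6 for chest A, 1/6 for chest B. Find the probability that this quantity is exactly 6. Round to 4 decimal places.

Conditional on each chest, P(X = 6): A: 0.205078; B: 0.166667.
By total probability, P(X = 6) = 0.833333·0.205078 + 0.166667·0.166667 = 0.198676.

0.1987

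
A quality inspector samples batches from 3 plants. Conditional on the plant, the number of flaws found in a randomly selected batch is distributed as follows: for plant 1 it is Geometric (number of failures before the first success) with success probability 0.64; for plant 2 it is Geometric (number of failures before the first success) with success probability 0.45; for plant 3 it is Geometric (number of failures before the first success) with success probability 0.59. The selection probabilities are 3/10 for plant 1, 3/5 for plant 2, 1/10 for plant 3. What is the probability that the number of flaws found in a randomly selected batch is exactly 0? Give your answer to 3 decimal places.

Conditional on each plant, P(X = 0): 1: 0.64; 2: 0.45; 3: 0.59.
By total probability, P(X = 0) = 0.3·0.64 + 0.6·0.45 + 0.1·0.59 = 0.521.

0.521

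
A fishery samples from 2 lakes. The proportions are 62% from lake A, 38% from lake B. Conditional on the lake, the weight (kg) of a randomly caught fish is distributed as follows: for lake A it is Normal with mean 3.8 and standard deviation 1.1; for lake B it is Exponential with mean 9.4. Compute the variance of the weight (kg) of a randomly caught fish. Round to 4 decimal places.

Per component, A: μ=3.8, E[X²]=15.65; B: μ=9.4, E[X²]=176.72.
E[X] = 0.62·3.8 + 0.38·9.4 = 5.928.
E[X²] = 0.62·15.65 + 0.38·176.72 = 76.8566.
Var(X) = E[X²] − (E[X])² = 76.8566 − 35.1412 = 41.7154.

41.7154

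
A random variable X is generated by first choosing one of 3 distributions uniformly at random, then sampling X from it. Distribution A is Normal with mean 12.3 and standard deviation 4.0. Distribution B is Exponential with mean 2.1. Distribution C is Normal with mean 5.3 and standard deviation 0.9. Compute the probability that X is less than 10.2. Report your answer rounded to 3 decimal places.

0.764

Conditional on each component, P(X < 10.2): A: 0.299792; B: 0.992227; C: 1.
By total probability, P(X < 10.2) = 0.333333·0.299792 + 0.333333·0.992227 + 0.333333·1 = 0.764006.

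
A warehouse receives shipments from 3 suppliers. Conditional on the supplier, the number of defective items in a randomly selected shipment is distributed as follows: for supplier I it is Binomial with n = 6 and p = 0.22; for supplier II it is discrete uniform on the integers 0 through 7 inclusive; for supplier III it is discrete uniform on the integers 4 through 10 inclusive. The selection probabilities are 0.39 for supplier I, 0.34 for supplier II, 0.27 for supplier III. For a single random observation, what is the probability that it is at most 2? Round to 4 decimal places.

0.4688

Conditional on each supplier, P(X ≤ 2): I: 0.875036; II: 0.375; III: 0.
By total probability, P(X ≤ 2) = 0.39·0.875036 + 0.34·0.375 + 0.27·0 = 0.468764.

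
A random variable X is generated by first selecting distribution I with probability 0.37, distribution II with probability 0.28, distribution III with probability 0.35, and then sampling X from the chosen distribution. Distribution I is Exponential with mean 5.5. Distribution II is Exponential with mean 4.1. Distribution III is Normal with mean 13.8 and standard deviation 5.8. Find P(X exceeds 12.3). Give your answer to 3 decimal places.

0.264

Conditional on each component, P(X > 12.3): I: 0.106846; II: 0.0497871; III: 0.602036.
By total probability, P(X > 12.3) = 0.37·0.106846 + 0.28·0.0497871 + 0.35·0.602036 = 0.264186.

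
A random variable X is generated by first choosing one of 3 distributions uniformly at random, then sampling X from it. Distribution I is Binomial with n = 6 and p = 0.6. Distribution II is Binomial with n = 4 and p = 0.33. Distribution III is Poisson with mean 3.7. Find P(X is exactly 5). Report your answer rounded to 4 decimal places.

0.1098

Conditional on each component, P(X = 5): I: 0.186624; II: 0; III: 0.142869.
By total probability, P(X = 5) = 0.333333·0.186624 + 0.333333·0 + 0.333333·0.142869 = 0.109831.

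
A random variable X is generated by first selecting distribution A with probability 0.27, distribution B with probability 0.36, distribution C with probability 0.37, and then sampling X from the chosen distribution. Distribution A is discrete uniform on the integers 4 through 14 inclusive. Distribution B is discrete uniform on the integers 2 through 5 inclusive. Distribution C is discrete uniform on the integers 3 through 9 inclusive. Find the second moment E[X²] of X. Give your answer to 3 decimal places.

44.230

For each component E[X²] = Var + (mean)², giving A: 91; B: 13.5; C: 40.
Overall E[X²] = 0.27·91 + 0.36·13.5 + 0.37·40 = 44.23.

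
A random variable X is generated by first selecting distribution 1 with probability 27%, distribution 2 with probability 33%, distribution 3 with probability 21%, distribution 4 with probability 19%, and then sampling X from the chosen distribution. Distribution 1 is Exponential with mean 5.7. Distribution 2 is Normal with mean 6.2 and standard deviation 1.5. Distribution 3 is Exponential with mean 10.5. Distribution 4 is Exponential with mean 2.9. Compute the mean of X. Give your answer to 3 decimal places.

6.341

Component means — 1: 5.7; 2: 6.2; 3: 10.5; 4: 2.9.
E[X] = 0.27·5.7 + 0.33·6.2 + 0.21·10.5 + 0.19·2.9 = 6.341.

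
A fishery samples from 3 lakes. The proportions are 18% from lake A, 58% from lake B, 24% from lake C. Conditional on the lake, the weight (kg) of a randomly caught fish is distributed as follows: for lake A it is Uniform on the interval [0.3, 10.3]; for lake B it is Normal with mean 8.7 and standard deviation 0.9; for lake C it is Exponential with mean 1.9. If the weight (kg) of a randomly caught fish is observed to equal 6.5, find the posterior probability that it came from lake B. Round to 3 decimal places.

0.369

Likelihoods f(6.5 | ·): A: 0.1; B: 0.0223432; C: 0.017199.
Posterior ∝ prior × likelihood. Numerator for B: 0.58·0.0223432 = 0.0129591.
Normalizing constant: 0.18·0.1 + 0.58·0.0223432 + 0.24·0.017199 = 0.0350868.
P(B | observation) = 0.0129591 / 0.0350868 = 0.369343.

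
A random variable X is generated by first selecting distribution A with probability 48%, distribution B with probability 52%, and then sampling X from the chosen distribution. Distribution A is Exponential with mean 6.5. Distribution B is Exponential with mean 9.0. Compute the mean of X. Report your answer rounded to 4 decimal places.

7.8000

Component means — A: 6.5; B: 9.
E[X] = 0.48·6.5 + 0.52·9 = 7.8.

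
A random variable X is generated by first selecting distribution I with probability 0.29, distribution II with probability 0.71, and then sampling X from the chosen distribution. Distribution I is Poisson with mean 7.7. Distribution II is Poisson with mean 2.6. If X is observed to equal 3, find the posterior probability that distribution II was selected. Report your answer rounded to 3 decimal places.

Likelihoods P(X=3 | ·): I: 0.0344551; II: 0.217572.
Posterior ∝ prior × likelihood. Numerator for II: 0.71·0.217572 = 0.154476.
Normalizing constant: 0.29·0.0344551 + 0.71·0.217572 = 0.164468.
P(II | observation) = 0.154476 / 0.164468 = 0.939247.

0.939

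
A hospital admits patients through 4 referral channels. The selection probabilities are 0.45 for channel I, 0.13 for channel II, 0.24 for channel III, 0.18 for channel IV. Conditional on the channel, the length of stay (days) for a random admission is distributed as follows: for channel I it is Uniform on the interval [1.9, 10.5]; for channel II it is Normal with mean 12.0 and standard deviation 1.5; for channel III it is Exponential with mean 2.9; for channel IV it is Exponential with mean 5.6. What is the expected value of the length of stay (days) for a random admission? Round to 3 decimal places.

Component means — I: 6.2; II: 12; III: 2.9; IV: 5.6.
E[X] = 0.45·6.2 + 0.13·12 + 0.24·2.9 + 0.18·5.6 = 6.054.

6.054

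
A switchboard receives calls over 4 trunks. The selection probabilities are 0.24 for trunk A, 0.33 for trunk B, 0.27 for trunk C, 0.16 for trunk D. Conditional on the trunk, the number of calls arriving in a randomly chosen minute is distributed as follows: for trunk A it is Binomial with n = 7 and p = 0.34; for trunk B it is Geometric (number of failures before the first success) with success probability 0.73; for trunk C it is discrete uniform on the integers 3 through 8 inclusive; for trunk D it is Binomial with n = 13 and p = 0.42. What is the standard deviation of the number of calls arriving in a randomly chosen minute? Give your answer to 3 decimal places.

Per component, A: μ=2.38, E[X²]=7.2352; B: μ=0.369863, E[X²]=0.64346; C: μ=5.5, E[X²]=33.1667; D: μ=5.46, E[X²]=32.9784.
E[X] = 0.24·2.38 + 0.33·0.369863 + 0.27·5.5 + 0.16·5.46 = 3.05185.
E[X²] = 0.24·7.2352 + 0.33·0.64346 + 0.27·33.1667 + 0.16·32.9784 = 16.1803.
Var(X) = E[X²] − (E[X])² = 16.1803 − 9.31382 = 6.86652.
SD(X) = √6.86652 = 2.6204.

2.620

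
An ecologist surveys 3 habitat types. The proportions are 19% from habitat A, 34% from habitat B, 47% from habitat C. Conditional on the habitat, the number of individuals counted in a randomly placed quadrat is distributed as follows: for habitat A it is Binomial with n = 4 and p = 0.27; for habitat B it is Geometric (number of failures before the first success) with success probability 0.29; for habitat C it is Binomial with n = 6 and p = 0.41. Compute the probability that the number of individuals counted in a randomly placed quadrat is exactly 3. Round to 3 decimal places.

0.179

Conditional on each habitat, P(X = 3): A: 0.0574744; B: 0.103794; C: 0.283099.
By total probability, P(X = 3) = 0.19·0.0574744 + 0.34·0.103794 + 0.47·0.283099 = 0.179266.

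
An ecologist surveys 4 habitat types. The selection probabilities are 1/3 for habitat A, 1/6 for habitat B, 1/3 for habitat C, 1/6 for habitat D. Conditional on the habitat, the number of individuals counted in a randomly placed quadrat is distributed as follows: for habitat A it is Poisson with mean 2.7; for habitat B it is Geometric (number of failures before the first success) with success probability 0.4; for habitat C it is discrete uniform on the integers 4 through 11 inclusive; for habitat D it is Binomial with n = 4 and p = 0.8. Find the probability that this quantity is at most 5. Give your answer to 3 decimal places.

0.723

Conditional on each habitat, P(X ≤ 5): A: 0.943268; B: 0.953344; C: 0.25; D: 1.
By total probability, P(X ≤ 5) = 0.333333·0.943268 + 0.166667·0.953344 + 0.333333·0.25 + 0.166667·1 = 0.723313.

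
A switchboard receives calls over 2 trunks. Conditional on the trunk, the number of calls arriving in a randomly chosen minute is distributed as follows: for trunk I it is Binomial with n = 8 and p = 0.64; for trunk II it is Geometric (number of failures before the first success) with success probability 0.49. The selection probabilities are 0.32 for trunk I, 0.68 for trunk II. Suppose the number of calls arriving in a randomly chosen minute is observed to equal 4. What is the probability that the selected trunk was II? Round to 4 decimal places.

0.2631

Likelihoods P(X=4 | ·): I: 0.197255; II: 0.0331495.
Posterior ∝ prior × likelihood. Numerator for II: 0.68·0.0331495 = 0.0225416.
Normalizing constant: 0.32·0.197255 + 0.68·0.0331495 = 0.0856632.
P(II | observation) = 0.0225416 / 0.0856632 = 0.263143.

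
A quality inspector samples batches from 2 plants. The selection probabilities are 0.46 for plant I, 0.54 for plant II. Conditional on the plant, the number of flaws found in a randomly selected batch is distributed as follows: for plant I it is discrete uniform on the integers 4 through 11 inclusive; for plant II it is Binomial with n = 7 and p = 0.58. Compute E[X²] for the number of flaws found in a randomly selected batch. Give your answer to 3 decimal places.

For each component E[X²] = Var + (mean)², giving I: 61.5; II: 18.1888.
Overall E[X²] = 0.46·61.5 + 0.54·18.1888 = 38.112.

38.112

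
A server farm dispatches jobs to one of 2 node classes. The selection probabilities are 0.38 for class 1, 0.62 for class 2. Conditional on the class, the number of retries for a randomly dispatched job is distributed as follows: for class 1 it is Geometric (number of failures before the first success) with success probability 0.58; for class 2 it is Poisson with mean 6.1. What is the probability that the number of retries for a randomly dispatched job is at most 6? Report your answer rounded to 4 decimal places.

Conditional on each class, P(X ≤ 6): 1: 0.997695; 2: 0.590245.
By total probability, P(X ≤ 6) = 0.38·0.997695 + 0.62·0.590245 = 0.745076.

0.7451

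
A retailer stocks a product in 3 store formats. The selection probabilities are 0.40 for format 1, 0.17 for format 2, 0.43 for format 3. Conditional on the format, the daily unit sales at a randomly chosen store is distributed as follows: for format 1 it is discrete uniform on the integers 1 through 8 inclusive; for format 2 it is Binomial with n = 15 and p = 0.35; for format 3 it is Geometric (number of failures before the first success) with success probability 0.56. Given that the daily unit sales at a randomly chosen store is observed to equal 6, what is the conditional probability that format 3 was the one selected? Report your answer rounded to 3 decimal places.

0.021

Likelihoods P(X=6 | ·): 1: 0.125; 2: 0.19056; 3: 0.00406354.
Posterior ∝ prior × likelihood. Numerator for 3: 0.43·0.00406354 = 0.00174732.
Normalizing constant: 0.4·0.125 + 0.17·0.19056 + 0.43·0.00406354 = 0.0841426.
P(3 | observation) = 0.00174732 / 0.0841426 = 0.0207662.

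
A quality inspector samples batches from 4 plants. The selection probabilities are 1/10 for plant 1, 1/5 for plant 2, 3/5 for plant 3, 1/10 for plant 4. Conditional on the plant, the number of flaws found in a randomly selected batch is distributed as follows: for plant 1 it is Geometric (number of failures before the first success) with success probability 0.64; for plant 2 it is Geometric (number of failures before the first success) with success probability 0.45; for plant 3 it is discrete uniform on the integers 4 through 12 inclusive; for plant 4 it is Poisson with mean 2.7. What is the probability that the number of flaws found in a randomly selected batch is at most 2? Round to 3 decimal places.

Conditional on each plant, P(X ≤ 2): 1: 0.953344; 2: 0.833625; 3: 0; 4: 0.493624.
By total probability, P(X ≤ 2) = 0.1·0.953344 + 0.2·0.833625 + 0.6·0 + 0.1·0.493624 = 0.311422.

0.311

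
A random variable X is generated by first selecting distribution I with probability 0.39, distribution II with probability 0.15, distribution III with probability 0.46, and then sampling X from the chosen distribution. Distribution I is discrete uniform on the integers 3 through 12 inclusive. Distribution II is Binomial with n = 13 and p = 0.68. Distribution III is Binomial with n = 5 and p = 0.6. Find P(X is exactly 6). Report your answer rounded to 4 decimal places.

Conditional on each component, P(X = 6): I: 0.1; II: 0.0582936; III: 0.
By total probability, P(X = 6) = 0.39·0.1 + 0.15·0.0582936 + 0.46·0 = 0.047744.

0.0477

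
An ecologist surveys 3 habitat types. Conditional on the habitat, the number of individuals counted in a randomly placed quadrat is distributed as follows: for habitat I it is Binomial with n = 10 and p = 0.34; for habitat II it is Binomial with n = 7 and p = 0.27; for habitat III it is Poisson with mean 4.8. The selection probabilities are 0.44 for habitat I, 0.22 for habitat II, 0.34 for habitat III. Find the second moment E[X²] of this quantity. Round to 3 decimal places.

For each component E[X²] = Var + (mean)², giving I: 13.804; II: 4.9518; III: 27.84.
Overall E[X²] = 0.44·13.804 + 0.22·4.9518 + 0.34·27.84 = 16.6288.

16.629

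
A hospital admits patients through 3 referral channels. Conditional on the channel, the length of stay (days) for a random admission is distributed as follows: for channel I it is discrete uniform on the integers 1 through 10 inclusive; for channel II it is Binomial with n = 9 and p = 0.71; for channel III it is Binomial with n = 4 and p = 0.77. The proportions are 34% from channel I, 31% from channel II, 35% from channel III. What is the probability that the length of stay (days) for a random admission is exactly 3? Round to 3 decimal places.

Conditional on each channel, P(X = 3): I: 0.1; II: 0.0178831; III: 0.42001.
By total probability, P(X = 3) = 0.34·0.1 + 0.31·0.0178831 + 0.35·0.42001 = 0.186547.

0.187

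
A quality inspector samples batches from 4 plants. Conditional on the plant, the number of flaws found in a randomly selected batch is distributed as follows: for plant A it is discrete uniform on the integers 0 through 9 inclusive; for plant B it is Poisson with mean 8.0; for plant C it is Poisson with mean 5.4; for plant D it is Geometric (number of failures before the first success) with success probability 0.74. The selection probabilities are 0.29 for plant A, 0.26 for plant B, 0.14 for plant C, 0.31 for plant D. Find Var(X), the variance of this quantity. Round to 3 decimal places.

13.947

Per component, A: μ=4.5, E[X²]=28.5; B: μ=8, E[X²]=72; C: μ=5.4, E[X²]=34.56; D: μ=0.351351, E[X²]=0.598247.
E[X] = 0.29·4.5 + 0.26·8 + 0.14·5.4 + 0.31·0.351351 = 4.24992.
E[X²] = 0.29·28.5 + 0.26·72 + 0.14·34.56 + 0.31·0.598247 = 32.0089.
Var(X) = E[X²] − (E[X])² = 32.0089 − 18.0618 = 13.947.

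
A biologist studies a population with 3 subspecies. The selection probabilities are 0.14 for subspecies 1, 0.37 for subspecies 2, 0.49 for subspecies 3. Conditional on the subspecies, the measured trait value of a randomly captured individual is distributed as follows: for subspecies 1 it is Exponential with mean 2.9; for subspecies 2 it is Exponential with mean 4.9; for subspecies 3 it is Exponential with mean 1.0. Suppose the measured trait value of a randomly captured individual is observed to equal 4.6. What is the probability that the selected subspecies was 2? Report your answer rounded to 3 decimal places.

Likelihoods f(4.6 | ·): 1: 0.0705864; 2: 0.0798176; 3: 0.0100518.
Posterior ∝ prior × likelihood. Numerator for 2: 0.37·0.0798176 = 0.0295325.
Normalizing constant: 0.14·0.0705864 + 0.37·0.0798176 + 0.49·0.0100518 = 0.04434.
P(2 | observation) = 0.0295325 / 0.04434 = 0.666047.

0.666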